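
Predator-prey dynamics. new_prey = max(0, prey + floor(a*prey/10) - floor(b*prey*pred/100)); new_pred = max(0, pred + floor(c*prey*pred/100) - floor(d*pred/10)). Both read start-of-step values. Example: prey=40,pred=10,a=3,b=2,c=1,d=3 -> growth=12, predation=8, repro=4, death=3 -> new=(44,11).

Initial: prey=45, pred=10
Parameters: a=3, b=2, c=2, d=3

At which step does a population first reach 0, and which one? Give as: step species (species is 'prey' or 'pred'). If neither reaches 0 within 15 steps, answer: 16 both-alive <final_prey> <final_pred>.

Answer: 5 prey

Derivation:
Step 1: prey: 45+13-9=49; pred: 10+9-3=16
Step 2: prey: 49+14-15=48; pred: 16+15-4=27
Step 3: prey: 48+14-25=37; pred: 27+25-8=44
Step 4: prey: 37+11-32=16; pred: 44+32-13=63
Step 5: prey: 16+4-20=0; pred: 63+20-18=65
First extinction: prey at step 5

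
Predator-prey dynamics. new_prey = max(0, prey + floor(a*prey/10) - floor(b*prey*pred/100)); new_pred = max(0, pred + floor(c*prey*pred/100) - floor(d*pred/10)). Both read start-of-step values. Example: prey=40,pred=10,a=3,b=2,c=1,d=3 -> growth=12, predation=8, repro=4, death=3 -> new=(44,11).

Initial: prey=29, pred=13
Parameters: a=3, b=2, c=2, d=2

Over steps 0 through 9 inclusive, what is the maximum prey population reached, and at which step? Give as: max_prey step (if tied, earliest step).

Answer: 30 1

Derivation:
Step 1: prey: 29+8-7=30; pred: 13+7-2=18
Step 2: prey: 30+9-10=29; pred: 18+10-3=25
Step 3: prey: 29+8-14=23; pred: 25+14-5=34
Step 4: prey: 23+6-15=14; pred: 34+15-6=43
Step 5: prey: 14+4-12=6; pred: 43+12-8=47
Step 6: prey: 6+1-5=2; pred: 47+5-9=43
Step 7: prey: 2+0-1=1; pred: 43+1-8=36
Step 8: prey: 1+0-0=1; pred: 36+0-7=29
Step 9: prey: 1+0-0=1; pred: 29+0-5=24
Max prey = 30 at step 1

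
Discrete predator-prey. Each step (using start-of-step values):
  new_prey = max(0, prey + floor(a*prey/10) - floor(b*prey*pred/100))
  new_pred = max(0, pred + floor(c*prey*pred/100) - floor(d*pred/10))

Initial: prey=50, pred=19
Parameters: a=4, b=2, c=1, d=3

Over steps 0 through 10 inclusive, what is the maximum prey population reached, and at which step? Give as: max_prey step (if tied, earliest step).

Step 1: prey: 50+20-19=51; pred: 19+9-5=23
Step 2: prey: 51+20-23=48; pred: 23+11-6=28
Step 3: prey: 48+19-26=41; pred: 28+13-8=33
Step 4: prey: 41+16-27=30; pred: 33+13-9=37
Step 5: prey: 30+12-22=20; pred: 37+11-11=37
Step 6: prey: 20+8-14=14; pred: 37+7-11=33
Step 7: prey: 14+5-9=10; pred: 33+4-9=28
Step 8: prey: 10+4-5=9; pred: 28+2-8=22
Step 9: prey: 9+3-3=9; pred: 22+1-6=17
Step 10: prey: 9+3-3=9; pred: 17+1-5=13
Max prey = 51 at step 1

Answer: 51 1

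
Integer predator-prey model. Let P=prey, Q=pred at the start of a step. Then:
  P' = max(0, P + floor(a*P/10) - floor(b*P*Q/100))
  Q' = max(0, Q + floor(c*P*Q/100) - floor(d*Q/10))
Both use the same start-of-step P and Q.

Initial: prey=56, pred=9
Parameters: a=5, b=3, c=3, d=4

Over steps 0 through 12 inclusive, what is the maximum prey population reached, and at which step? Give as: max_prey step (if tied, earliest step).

Step 1: prey: 56+28-15=69; pred: 9+15-3=21
Step 2: prey: 69+34-43=60; pred: 21+43-8=56
Step 3: prey: 60+30-100=0; pred: 56+100-22=134
Step 4: prey: 0+0-0=0; pred: 134+0-53=81
Step 5: prey: 0+0-0=0; pred: 81+0-32=49
Step 6: prey: 0+0-0=0; pred: 49+0-19=30
Step 7: prey: 0+0-0=0; pred: 30+0-12=18
Step 8: prey: 0+0-0=0; pred: 18+0-7=11
Step 9: prey: 0+0-0=0; pred: 11+0-4=7
Step 10: prey: 0+0-0=0; pred: 7+0-2=5
Step 11: prey: 0+0-0=0; pred: 5+0-2=3
Step 12: prey: 0+0-0=0; pred: 3+0-1=2
Max prey = 69 at step 1

Answer: 69 1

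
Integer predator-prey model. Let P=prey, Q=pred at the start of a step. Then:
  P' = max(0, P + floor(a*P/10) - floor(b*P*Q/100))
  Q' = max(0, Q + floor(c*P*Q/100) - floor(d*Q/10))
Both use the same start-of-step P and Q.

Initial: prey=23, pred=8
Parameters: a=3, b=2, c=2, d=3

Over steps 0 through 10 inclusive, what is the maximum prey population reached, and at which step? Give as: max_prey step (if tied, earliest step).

Step 1: prey: 23+6-3=26; pred: 8+3-2=9
Step 2: prey: 26+7-4=29; pred: 9+4-2=11
Step 3: prey: 29+8-6=31; pred: 11+6-3=14
Step 4: prey: 31+9-8=32; pred: 14+8-4=18
Step 5: prey: 32+9-11=30; pred: 18+11-5=24
Step 6: prey: 30+9-14=25; pred: 24+14-7=31
Step 7: prey: 25+7-15=17; pred: 31+15-9=37
Step 8: prey: 17+5-12=10; pred: 37+12-11=38
Step 9: prey: 10+3-7=6; pred: 38+7-11=34
Step 10: prey: 6+1-4=3; pred: 34+4-10=28
Max prey = 32 at step 4

Answer: 32 4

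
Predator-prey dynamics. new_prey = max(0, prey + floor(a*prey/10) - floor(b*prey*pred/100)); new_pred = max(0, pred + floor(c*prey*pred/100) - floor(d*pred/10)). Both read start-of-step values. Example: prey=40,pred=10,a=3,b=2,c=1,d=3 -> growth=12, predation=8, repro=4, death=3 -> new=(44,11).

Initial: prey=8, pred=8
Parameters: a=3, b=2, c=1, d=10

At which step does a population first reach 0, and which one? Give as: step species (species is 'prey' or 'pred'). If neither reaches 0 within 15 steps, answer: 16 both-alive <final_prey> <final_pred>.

Step 1: prey: 8+2-1=9; pred: 8+0-8=0
First extinction: pred at step 1

Answer: 1 pred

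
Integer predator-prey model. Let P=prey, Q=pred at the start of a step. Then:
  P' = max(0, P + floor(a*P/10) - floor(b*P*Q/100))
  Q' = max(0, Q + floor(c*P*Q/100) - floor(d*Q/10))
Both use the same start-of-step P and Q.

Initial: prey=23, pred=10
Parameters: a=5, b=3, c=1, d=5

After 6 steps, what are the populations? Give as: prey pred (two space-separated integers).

Answer: 131 5

Derivation:
Step 1: prey: 23+11-6=28; pred: 10+2-5=7
Step 2: prey: 28+14-5=37; pred: 7+1-3=5
Step 3: prey: 37+18-5=50; pred: 5+1-2=4
Step 4: prey: 50+25-6=69; pred: 4+2-2=4
Step 5: prey: 69+34-8=95; pred: 4+2-2=4
Step 6: prey: 95+47-11=131; pred: 4+3-2=5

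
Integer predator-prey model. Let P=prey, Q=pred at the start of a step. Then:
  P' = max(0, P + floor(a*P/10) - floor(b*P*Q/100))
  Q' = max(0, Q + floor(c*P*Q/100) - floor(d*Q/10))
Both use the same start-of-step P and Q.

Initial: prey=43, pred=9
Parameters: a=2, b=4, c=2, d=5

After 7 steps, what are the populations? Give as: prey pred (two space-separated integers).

Step 1: prey: 43+8-15=36; pred: 9+7-4=12
Step 2: prey: 36+7-17=26; pred: 12+8-6=14
Step 3: prey: 26+5-14=17; pred: 14+7-7=14
Step 4: prey: 17+3-9=11; pred: 14+4-7=11
Step 5: prey: 11+2-4=9; pred: 11+2-5=8
Step 6: prey: 9+1-2=8; pred: 8+1-4=5
Step 7: prey: 8+1-1=8; pred: 5+0-2=3

Answer: 8 3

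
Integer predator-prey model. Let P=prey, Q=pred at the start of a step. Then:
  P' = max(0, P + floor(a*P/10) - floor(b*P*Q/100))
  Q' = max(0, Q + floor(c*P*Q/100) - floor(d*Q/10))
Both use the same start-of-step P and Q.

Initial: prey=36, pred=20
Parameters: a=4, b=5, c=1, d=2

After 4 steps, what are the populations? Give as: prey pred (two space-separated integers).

Answer: 1 15

Derivation:
Step 1: prey: 36+14-36=14; pred: 20+7-4=23
Step 2: prey: 14+5-16=3; pred: 23+3-4=22
Step 3: prey: 3+1-3=1; pred: 22+0-4=18
Step 4: prey: 1+0-0=1; pred: 18+0-3=15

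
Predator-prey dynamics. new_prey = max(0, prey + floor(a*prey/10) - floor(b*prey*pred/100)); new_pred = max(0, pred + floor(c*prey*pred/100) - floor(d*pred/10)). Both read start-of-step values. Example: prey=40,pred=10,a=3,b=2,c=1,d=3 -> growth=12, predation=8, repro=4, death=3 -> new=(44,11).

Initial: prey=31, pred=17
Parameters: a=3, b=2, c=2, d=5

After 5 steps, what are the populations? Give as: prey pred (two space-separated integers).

Answer: 18 20

Derivation:
Step 1: prey: 31+9-10=30; pred: 17+10-8=19
Step 2: prey: 30+9-11=28; pred: 19+11-9=21
Step 3: prey: 28+8-11=25; pred: 21+11-10=22
Step 4: prey: 25+7-11=21; pred: 22+11-11=22
Step 5: prey: 21+6-9=18; pred: 22+9-11=20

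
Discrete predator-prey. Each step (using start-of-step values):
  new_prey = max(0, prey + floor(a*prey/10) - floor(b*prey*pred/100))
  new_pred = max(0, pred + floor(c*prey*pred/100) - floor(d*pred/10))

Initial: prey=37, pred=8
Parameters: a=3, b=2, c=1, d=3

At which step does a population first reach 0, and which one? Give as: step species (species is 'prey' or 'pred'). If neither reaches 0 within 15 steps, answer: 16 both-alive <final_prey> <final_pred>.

Answer: 16 both-alive 5 9

Derivation:
Step 1: prey: 37+11-5=43; pred: 8+2-2=8
Step 2: prey: 43+12-6=49; pred: 8+3-2=9
Step 3: prey: 49+14-8=55; pred: 9+4-2=11
Step 4: prey: 55+16-12=59; pred: 11+6-3=14
Step 5: prey: 59+17-16=60; pred: 14+8-4=18
Step 6: prey: 60+18-21=57; pred: 18+10-5=23
Step 7: prey: 57+17-26=48; pred: 23+13-6=30
Step 8: prey: 48+14-28=34; pred: 30+14-9=35
Step 9: prey: 34+10-23=21; pred: 35+11-10=36
Step 10: prey: 21+6-15=12; pred: 36+7-10=33
Step 11: prey: 12+3-7=8; pred: 33+3-9=27
Step 12: prey: 8+2-4=6; pred: 27+2-8=21
Step 13: prey: 6+1-2=5; pred: 21+1-6=16
Step 14: prey: 5+1-1=5; pred: 16+0-4=12
Step 15: prey: 5+1-1=5; pred: 12+0-3=9
No extinction within 15 steps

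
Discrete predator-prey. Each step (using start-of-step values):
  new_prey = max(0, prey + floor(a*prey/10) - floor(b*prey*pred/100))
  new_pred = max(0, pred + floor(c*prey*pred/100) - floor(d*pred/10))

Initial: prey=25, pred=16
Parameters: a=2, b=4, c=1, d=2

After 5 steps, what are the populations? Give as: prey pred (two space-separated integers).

Answer: 2 10

Derivation:
Step 1: prey: 25+5-16=14; pred: 16+4-3=17
Step 2: prey: 14+2-9=7; pred: 17+2-3=16
Step 3: prey: 7+1-4=4; pred: 16+1-3=14
Step 4: prey: 4+0-2=2; pred: 14+0-2=12
Step 5: prey: 2+0-0=2; pred: 12+0-2=10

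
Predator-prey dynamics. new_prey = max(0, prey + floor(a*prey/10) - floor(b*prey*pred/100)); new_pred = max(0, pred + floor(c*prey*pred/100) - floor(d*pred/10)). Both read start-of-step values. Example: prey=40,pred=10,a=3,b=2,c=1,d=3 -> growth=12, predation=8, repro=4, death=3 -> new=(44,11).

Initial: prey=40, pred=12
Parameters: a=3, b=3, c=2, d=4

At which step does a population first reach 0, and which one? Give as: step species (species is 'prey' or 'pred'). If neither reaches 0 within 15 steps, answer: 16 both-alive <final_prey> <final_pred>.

Step 1: prey: 40+12-14=38; pred: 12+9-4=17
Step 2: prey: 38+11-19=30; pred: 17+12-6=23
Step 3: prey: 30+9-20=19; pred: 23+13-9=27
Step 4: prey: 19+5-15=9; pred: 27+10-10=27
Step 5: prey: 9+2-7=4; pred: 27+4-10=21
Step 6: prey: 4+1-2=3; pred: 21+1-8=14
Step 7: prey: 3+0-1=2; pred: 14+0-5=9
Step 8: prey: 2+0-0=2; pred: 9+0-3=6
Step 9: prey: 2+0-0=2; pred: 6+0-2=4
Step 10: prey: 2+0-0=2; pred: 4+0-1=3
Step 11: prey: 2+0-0=2; pred: 3+0-1=2
Step 12: prey: 2+0-0=2; pred: 2+0-0=2
Steps 13-15: state stable at prey=2, pred=2 (no change)
No extinction within 15 steps

Answer: 16 both-alive 2 2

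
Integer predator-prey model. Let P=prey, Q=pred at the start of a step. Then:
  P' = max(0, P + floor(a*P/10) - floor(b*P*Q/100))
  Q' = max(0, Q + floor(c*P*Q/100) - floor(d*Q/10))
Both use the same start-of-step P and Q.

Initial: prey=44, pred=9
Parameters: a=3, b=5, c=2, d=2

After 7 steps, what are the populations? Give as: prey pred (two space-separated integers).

Step 1: prey: 44+13-19=38; pred: 9+7-1=15
Step 2: prey: 38+11-28=21; pred: 15+11-3=23
Step 3: prey: 21+6-24=3; pred: 23+9-4=28
Step 4: prey: 3+0-4=0; pred: 28+1-5=24
Step 5: prey: 0+0-0=0; pred: 24+0-4=20
Step 6: prey: 0+0-0=0; pred: 20+0-4=16
Step 7: prey: 0+0-0=0; pred: 16+0-3=13

Answer: 0 13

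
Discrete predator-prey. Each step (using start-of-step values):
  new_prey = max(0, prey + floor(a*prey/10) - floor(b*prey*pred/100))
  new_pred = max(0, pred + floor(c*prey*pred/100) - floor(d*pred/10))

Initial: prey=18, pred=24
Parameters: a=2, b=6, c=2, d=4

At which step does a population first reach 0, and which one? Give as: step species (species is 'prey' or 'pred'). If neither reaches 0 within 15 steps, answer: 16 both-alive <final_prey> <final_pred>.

Answer: 1 prey

Derivation:
Step 1: prey: 18+3-25=0; pred: 24+8-9=23
First extinction: prey at step 1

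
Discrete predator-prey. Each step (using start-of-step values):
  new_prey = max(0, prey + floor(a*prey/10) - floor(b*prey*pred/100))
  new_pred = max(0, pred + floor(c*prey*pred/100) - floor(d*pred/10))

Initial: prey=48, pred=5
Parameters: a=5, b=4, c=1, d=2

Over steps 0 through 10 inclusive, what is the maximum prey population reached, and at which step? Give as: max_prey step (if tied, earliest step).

Answer: 93 3

Derivation:
Step 1: prey: 48+24-9=63; pred: 5+2-1=6
Step 2: prey: 63+31-15=79; pred: 6+3-1=8
Step 3: prey: 79+39-25=93; pred: 8+6-1=13
Step 4: prey: 93+46-48=91; pred: 13+12-2=23
Step 5: prey: 91+45-83=53; pred: 23+20-4=39
Step 6: prey: 53+26-82=0; pred: 39+20-7=52
Step 7: prey: 0+0-0=0; pred: 52+0-10=42
Step 8: prey: 0+0-0=0; pred: 42+0-8=34
Step 9: prey: 0+0-0=0; pred: 34+0-6=28
Step 10: prey: 0+0-0=0; pred: 28+0-5=23
Max prey = 93 at step 3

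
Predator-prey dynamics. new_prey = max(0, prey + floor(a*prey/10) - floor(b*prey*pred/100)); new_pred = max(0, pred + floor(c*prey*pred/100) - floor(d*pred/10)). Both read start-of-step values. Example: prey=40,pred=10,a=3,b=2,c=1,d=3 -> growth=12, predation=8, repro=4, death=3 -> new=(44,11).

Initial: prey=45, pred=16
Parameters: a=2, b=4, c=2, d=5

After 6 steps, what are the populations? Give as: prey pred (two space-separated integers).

Answer: 2 2

Derivation:
Step 1: prey: 45+9-28=26; pred: 16+14-8=22
Step 2: prey: 26+5-22=9; pred: 22+11-11=22
Step 3: prey: 9+1-7=3; pred: 22+3-11=14
Step 4: prey: 3+0-1=2; pred: 14+0-7=7
Step 5: prey: 2+0-0=2; pred: 7+0-3=4
Step 6: prey: 2+0-0=2; pred: 4+0-2=2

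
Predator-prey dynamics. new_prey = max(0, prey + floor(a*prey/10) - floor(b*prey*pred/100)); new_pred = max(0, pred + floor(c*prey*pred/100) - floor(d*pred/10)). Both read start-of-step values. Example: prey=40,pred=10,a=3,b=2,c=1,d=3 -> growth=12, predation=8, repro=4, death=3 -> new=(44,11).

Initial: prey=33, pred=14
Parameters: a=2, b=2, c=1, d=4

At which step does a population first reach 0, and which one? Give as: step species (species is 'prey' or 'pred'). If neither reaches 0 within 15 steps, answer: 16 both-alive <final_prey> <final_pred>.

Step 1: prey: 33+6-9=30; pred: 14+4-5=13
Step 2: prey: 30+6-7=29; pred: 13+3-5=11
Step 3: prey: 29+5-6=28; pred: 11+3-4=10
Step 4: prey: 28+5-5=28; pred: 10+2-4=8
Step 5: prey: 28+5-4=29; pred: 8+2-3=7
Step 6: prey: 29+5-4=30; pred: 7+2-2=7
Step 7: prey: 30+6-4=32; pred: 7+2-2=7
Step 8: prey: 32+6-4=34; pred: 7+2-2=7
Step 9: prey: 34+6-4=36; pred: 7+2-2=7
Step 10: prey: 36+7-5=38; pred: 7+2-2=7
Step 11: prey: 38+7-5=40; pred: 7+2-2=7
Step 12: prey: 40+8-5=43; pred: 7+2-2=7
Step 13: prey: 43+8-6=45; pred: 7+3-2=8
Step 14: prey: 45+9-7=47; pred: 8+3-3=8
Step 15: prey: 47+9-7=49; pred: 8+3-3=8
No extinction within 15 steps

Answer: 16 both-alive 49 8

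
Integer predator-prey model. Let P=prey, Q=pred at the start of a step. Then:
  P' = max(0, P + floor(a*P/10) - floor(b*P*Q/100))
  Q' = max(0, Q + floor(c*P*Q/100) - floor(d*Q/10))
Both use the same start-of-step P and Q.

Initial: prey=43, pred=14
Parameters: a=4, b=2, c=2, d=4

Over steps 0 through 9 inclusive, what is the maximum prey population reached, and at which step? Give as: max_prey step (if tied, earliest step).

Answer: 48 1

Derivation:
Step 1: prey: 43+17-12=48; pred: 14+12-5=21
Step 2: prey: 48+19-20=47; pred: 21+20-8=33
Step 3: prey: 47+18-31=34; pred: 33+31-13=51
Step 4: prey: 34+13-34=13; pred: 51+34-20=65
Step 5: prey: 13+5-16=2; pred: 65+16-26=55
Step 6: prey: 2+0-2=0; pred: 55+2-22=35
Step 7: prey: 0+0-0=0; pred: 35+0-14=21
Step 8: prey: 0+0-0=0; pred: 21+0-8=13
Step 9: prey: 0+0-0=0; pred: 13+0-5=8
Max prey = 48 at step 1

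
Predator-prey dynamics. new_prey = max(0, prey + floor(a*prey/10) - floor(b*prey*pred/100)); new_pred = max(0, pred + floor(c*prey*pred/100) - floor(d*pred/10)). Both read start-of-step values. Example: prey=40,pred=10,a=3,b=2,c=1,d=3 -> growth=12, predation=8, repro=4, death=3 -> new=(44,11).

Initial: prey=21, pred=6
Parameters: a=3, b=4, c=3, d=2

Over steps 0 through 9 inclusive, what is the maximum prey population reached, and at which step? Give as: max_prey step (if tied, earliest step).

Answer: 22 1

Derivation:
Step 1: prey: 21+6-5=22; pred: 6+3-1=8
Step 2: prey: 22+6-7=21; pred: 8+5-1=12
Step 3: prey: 21+6-10=17; pred: 12+7-2=17
Step 4: prey: 17+5-11=11; pred: 17+8-3=22
Step 5: prey: 11+3-9=5; pred: 22+7-4=25
Step 6: prey: 5+1-5=1; pred: 25+3-5=23
Step 7: prey: 1+0-0=1; pred: 23+0-4=19
Step 8: prey: 1+0-0=1; pred: 19+0-3=16
Step 9: prey: 1+0-0=1; pred: 16+0-3=13
Max prey = 22 at step 1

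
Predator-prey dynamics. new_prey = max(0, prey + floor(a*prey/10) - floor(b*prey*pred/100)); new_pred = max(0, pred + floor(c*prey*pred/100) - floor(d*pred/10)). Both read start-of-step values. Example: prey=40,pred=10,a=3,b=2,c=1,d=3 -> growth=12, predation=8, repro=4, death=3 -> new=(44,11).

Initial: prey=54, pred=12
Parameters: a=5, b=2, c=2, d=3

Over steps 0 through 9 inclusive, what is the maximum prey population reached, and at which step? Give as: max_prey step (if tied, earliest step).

Answer: 75 2

Derivation:
Step 1: prey: 54+27-12=69; pred: 12+12-3=21
Step 2: prey: 69+34-28=75; pred: 21+28-6=43
Step 3: prey: 75+37-64=48; pred: 43+64-12=95
Step 4: prey: 48+24-91=0; pred: 95+91-28=158
Step 5: prey: 0+0-0=0; pred: 158+0-47=111
Step 6: prey: 0+0-0=0; pred: 111+0-33=78
Step 7: prey: 0+0-0=0; pred: 78+0-23=55
Step 8: prey: 0+0-0=0; pred: 55+0-16=39
Step 9: prey: 0+0-0=0; pred: 39+0-11=28
Max prey = 75 at step 2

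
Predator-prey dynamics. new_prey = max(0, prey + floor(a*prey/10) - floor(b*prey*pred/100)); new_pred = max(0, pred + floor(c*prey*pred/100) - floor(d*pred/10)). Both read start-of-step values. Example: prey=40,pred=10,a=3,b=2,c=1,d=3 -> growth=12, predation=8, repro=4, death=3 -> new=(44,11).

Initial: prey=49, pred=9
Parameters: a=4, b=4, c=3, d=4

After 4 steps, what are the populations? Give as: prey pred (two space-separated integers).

Answer: 0 39

Derivation:
Step 1: prey: 49+19-17=51; pred: 9+13-3=19
Step 2: prey: 51+20-38=33; pred: 19+29-7=41
Step 3: prey: 33+13-54=0; pred: 41+40-16=65
Step 4: prey: 0+0-0=0; pred: 65+0-26=39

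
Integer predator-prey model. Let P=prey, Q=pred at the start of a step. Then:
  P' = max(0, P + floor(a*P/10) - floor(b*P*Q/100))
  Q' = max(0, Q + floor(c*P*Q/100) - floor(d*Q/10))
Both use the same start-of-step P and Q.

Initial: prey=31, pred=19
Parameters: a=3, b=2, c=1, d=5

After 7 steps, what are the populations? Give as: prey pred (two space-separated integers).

Answer: 59 5

Derivation:
Step 1: prey: 31+9-11=29; pred: 19+5-9=15
Step 2: prey: 29+8-8=29; pred: 15+4-7=12
Step 3: prey: 29+8-6=31; pred: 12+3-6=9
Step 4: prey: 31+9-5=35; pred: 9+2-4=7
Step 5: prey: 35+10-4=41; pred: 7+2-3=6
Step 6: prey: 41+12-4=49; pred: 6+2-3=5
Step 7: prey: 49+14-4=59; pred: 5+2-2=5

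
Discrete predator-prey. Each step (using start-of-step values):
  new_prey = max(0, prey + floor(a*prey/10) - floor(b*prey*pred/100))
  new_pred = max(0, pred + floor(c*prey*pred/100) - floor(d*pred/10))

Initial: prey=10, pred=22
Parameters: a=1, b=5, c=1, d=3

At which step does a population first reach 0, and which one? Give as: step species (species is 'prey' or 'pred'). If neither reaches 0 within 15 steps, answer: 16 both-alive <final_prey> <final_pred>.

Answer: 1 prey

Derivation:
Step 1: prey: 10+1-11=0; pred: 22+2-6=18
First extinction: prey at step 1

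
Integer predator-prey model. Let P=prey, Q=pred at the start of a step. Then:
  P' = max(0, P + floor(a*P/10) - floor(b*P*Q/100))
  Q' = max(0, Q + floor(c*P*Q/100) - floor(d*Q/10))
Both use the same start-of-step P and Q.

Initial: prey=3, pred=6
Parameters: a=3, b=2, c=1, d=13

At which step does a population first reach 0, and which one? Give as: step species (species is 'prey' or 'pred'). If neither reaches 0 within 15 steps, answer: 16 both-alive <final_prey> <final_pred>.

Step 1: prey: 3+0-0=3; pred: 6+0-7=0
First extinction: pred at step 1

Answer: 1 pred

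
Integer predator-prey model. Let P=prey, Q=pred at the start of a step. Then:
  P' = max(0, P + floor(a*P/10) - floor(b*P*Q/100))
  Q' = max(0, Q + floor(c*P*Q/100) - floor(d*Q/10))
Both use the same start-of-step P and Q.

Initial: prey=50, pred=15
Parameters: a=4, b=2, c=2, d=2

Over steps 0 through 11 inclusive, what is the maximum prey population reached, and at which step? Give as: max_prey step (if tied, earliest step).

Answer: 55 1

Derivation:
Step 1: prey: 50+20-15=55; pred: 15+15-3=27
Step 2: prey: 55+22-29=48; pred: 27+29-5=51
Step 3: prey: 48+19-48=19; pred: 51+48-10=89
Step 4: prey: 19+7-33=0; pred: 89+33-17=105
Step 5: prey: 0+0-0=0; pred: 105+0-21=84
Step 6: prey: 0+0-0=0; pred: 84+0-16=68
Step 7: prey: 0+0-0=0; pred: 68+0-13=55
Step 8: prey: 0+0-0=0; pred: 55+0-11=44
Step 9: prey: 0+0-0=0; pred: 44+0-8=36
Step 10: prey: 0+0-0=0; pred: 36+0-7=29
Step 11: prey: 0+0-0=0; pred: 29+0-5=24
Max prey = 55 at step 1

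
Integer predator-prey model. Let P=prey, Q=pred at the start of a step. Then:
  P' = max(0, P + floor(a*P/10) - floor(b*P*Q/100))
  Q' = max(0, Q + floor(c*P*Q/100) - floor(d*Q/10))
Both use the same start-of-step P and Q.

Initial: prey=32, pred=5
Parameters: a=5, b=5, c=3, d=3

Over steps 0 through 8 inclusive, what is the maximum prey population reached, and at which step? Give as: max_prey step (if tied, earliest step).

Answer: 44 2

Derivation:
Step 1: prey: 32+16-8=40; pred: 5+4-1=8
Step 2: prey: 40+20-16=44; pred: 8+9-2=15
Step 3: prey: 44+22-33=33; pred: 15+19-4=30
Step 4: prey: 33+16-49=0; pred: 30+29-9=50
Step 5: prey: 0+0-0=0; pred: 50+0-15=35
Step 6: prey: 0+0-0=0; pred: 35+0-10=25
Step 7: prey: 0+0-0=0; pred: 25+0-7=18
Step 8: prey: 0+0-0=0; pred: 18+0-5=13
Max prey = 44 at step 2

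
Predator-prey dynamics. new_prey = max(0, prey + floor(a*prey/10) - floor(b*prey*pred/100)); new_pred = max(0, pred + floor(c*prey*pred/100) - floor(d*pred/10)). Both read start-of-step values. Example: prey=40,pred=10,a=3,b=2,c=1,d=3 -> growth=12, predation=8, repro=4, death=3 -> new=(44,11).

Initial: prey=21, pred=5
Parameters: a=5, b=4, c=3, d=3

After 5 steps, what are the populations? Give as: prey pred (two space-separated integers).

Answer: 11 47

Derivation:
Step 1: prey: 21+10-4=27; pred: 5+3-1=7
Step 2: prey: 27+13-7=33; pred: 7+5-2=10
Step 3: prey: 33+16-13=36; pred: 10+9-3=16
Step 4: prey: 36+18-23=31; pred: 16+17-4=29
Step 5: prey: 31+15-35=11; pred: 29+26-8=47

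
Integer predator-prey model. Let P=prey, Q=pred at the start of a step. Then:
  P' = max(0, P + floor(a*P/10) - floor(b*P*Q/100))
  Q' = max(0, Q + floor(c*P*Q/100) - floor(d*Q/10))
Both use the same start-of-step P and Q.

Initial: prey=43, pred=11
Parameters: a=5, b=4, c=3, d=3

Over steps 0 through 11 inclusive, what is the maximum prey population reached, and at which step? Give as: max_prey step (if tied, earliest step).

Answer: 46 1

Derivation:
Step 1: prey: 43+21-18=46; pred: 11+14-3=22
Step 2: prey: 46+23-40=29; pred: 22+30-6=46
Step 3: prey: 29+14-53=0; pred: 46+40-13=73
Step 4: prey: 0+0-0=0; pred: 73+0-21=52
Step 5: prey: 0+0-0=0; pred: 52+0-15=37
Step 6: prey: 0+0-0=0; pred: 37+0-11=26
Step 7: prey: 0+0-0=0; pred: 26+0-7=19
Step 8: prey: 0+0-0=0; pred: 19+0-5=14
Step 9: prey: 0+0-0=0; pred: 14+0-4=10
Step 10: prey: 0+0-0=0; pred: 10+0-3=7
Step 11: prey: 0+0-0=0; pred: 7+0-2=5
Max prey = 46 at step 1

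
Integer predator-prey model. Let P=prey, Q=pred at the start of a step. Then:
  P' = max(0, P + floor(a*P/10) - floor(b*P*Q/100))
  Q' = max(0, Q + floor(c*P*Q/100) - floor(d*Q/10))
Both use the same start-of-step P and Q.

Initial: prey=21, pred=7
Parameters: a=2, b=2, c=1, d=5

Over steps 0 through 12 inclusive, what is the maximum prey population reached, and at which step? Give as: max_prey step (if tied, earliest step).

Answer: 119 12

Derivation:
Step 1: prey: 21+4-2=23; pred: 7+1-3=5
Step 2: prey: 23+4-2=25; pred: 5+1-2=4
Step 3: prey: 25+5-2=28; pred: 4+1-2=3
Step 4: prey: 28+5-1=32; pred: 3+0-1=2
Step 5: prey: 32+6-1=37; pred: 2+0-1=1
Step 6: prey: 37+7-0=44; pred: 1+0-0=1
Step 7: prey: 44+8-0=52; pred: 1+0-0=1
Step 8: prey: 52+10-1=61; pred: 1+0-0=1
Step 9: prey: 61+12-1=72; pred: 1+0-0=1
Step 10: prey: 72+14-1=85; pred: 1+0-0=1
Step 11: prey: 85+17-1=101; pred: 1+0-0=1
Step 12: prey: 101+20-2=119; pred: 1+1-0=2
Max prey = 119 at step 12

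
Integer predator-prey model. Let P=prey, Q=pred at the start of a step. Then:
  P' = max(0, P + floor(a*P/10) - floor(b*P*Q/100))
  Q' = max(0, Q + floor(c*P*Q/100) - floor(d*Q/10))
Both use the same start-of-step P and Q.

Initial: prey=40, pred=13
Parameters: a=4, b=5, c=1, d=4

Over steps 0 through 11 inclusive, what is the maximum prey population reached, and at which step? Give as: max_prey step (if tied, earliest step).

Answer: 52 11

Derivation:
Step 1: prey: 40+16-26=30; pred: 13+5-5=13
Step 2: prey: 30+12-19=23; pred: 13+3-5=11
Step 3: prey: 23+9-12=20; pred: 11+2-4=9
Step 4: prey: 20+8-9=19; pred: 9+1-3=7
Step 5: prey: 19+7-6=20; pred: 7+1-2=6
Step 6: prey: 20+8-6=22; pred: 6+1-2=5
Step 7: prey: 22+8-5=25; pred: 5+1-2=4
Step 8: prey: 25+10-5=30; pred: 4+1-1=4
Step 9: prey: 30+12-6=36; pred: 4+1-1=4
Step 10: prey: 36+14-7=43; pred: 4+1-1=4
Step 11: prey: 43+17-8=52; pred: 4+1-1=4
Max prey = 52 at step 11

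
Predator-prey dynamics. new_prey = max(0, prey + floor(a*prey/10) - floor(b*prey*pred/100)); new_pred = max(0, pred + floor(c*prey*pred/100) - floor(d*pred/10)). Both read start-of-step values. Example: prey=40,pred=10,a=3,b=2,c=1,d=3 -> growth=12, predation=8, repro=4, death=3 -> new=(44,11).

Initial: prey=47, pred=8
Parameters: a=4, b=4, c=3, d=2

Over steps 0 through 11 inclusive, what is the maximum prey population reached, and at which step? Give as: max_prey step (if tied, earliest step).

Answer: 50 1

Derivation:
Step 1: prey: 47+18-15=50; pred: 8+11-1=18
Step 2: prey: 50+20-36=34; pred: 18+27-3=42
Step 3: prey: 34+13-57=0; pred: 42+42-8=76
Step 4: prey: 0+0-0=0; pred: 76+0-15=61
Step 5: prey: 0+0-0=0; pred: 61+0-12=49
Step 6: prey: 0+0-0=0; pred: 49+0-9=40
Step 7: prey: 0+0-0=0; pred: 40+0-8=32
Step 8: prey: 0+0-0=0; pred: 32+0-6=26
Step 9: prey: 0+0-0=0; pred: 26+0-5=21
Step 10: prey: 0+0-0=0; pred: 21+0-4=17
Step 11: prey: 0+0-0=0; pred: 17+0-3=14
Max prey = 50 at step 1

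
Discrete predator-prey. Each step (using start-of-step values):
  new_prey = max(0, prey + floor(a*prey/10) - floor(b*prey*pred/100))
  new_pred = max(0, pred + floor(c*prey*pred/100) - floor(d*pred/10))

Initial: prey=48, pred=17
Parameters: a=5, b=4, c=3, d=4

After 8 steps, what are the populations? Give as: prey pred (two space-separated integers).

Answer: 0 5

Derivation:
Step 1: prey: 48+24-32=40; pred: 17+24-6=35
Step 2: prey: 40+20-56=4; pred: 35+42-14=63
Step 3: prey: 4+2-10=0; pred: 63+7-25=45
Step 4: prey: 0+0-0=0; pred: 45+0-18=27
Step 5: prey: 0+0-0=0; pred: 27+0-10=17
Step 6: prey: 0+0-0=0; pred: 17+0-6=11
Step 7: prey: 0+0-0=0; pred: 11+0-4=7
Step 8: prey: 0+0-0=0; pred: 7+0-2=5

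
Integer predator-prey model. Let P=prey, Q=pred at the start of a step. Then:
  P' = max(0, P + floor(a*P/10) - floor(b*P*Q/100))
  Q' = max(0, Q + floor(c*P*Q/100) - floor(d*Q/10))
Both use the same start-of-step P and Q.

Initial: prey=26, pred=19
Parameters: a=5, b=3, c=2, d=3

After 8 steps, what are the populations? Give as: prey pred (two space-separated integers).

Step 1: prey: 26+13-14=25; pred: 19+9-5=23
Step 2: prey: 25+12-17=20; pred: 23+11-6=28
Step 3: prey: 20+10-16=14; pred: 28+11-8=31
Step 4: prey: 14+7-13=8; pred: 31+8-9=30
Step 5: prey: 8+4-7=5; pred: 30+4-9=25
Step 6: prey: 5+2-3=4; pred: 25+2-7=20
Step 7: prey: 4+2-2=4; pred: 20+1-6=15
Step 8: prey: 4+2-1=5; pred: 15+1-4=12

Answer: 5 12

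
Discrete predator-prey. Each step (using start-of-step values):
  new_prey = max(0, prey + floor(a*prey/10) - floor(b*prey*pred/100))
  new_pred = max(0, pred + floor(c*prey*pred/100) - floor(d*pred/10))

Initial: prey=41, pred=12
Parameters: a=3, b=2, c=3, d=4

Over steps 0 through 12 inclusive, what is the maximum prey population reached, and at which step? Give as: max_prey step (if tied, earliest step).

Answer: 44 1

Derivation:
Step 1: prey: 41+12-9=44; pred: 12+14-4=22
Step 2: prey: 44+13-19=38; pred: 22+29-8=43
Step 3: prey: 38+11-32=17; pred: 43+49-17=75
Step 4: prey: 17+5-25=0; pred: 75+38-30=83
Step 5: prey: 0+0-0=0; pred: 83+0-33=50
Step 6: prey: 0+0-0=0; pred: 50+0-20=30
Step 7: prey: 0+0-0=0; pred: 30+0-12=18
Step 8: prey: 0+0-0=0; pred: 18+0-7=11
Step 9: prey: 0+0-0=0; pred: 11+0-4=7
Step 10: prey: 0+0-0=0; pred: 7+0-2=5
Step 11: prey: 0+0-0=0; pred: 5+0-2=3
Step 12: prey: 0+0-0=0; pred: 3+0-1=2
Max prey = 44 at step 1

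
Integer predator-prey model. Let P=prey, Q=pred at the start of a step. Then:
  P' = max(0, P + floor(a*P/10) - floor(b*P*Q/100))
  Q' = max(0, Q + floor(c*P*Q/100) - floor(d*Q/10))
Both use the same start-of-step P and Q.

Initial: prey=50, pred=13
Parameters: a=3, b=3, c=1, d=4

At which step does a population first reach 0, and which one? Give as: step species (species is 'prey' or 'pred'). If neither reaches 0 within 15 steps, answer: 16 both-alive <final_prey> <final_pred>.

Step 1: prey: 50+15-19=46; pred: 13+6-5=14
Step 2: prey: 46+13-19=40; pred: 14+6-5=15
Step 3: prey: 40+12-18=34; pred: 15+6-6=15
Step 4: prey: 34+10-15=29; pred: 15+5-6=14
Step 5: prey: 29+8-12=25; pred: 14+4-5=13
Step 6: prey: 25+7-9=23; pred: 13+3-5=11
Step 7: prey: 23+6-7=22; pred: 11+2-4=9
Step 8: prey: 22+6-5=23; pred: 9+1-3=7
Step 9: prey: 23+6-4=25; pred: 7+1-2=6
Step 10: prey: 25+7-4=28; pred: 6+1-2=5
Step 11: prey: 28+8-4=32; pred: 5+1-2=4
Step 12: prey: 32+9-3=38; pred: 4+1-1=4
Step 13: prey: 38+11-4=45; pred: 4+1-1=4
Step 14: prey: 45+13-5=53; pred: 4+1-1=4
Step 15: prey: 53+15-6=62; pred: 4+2-1=5
No extinction within 15 steps

Answer: 16 both-alive 62 5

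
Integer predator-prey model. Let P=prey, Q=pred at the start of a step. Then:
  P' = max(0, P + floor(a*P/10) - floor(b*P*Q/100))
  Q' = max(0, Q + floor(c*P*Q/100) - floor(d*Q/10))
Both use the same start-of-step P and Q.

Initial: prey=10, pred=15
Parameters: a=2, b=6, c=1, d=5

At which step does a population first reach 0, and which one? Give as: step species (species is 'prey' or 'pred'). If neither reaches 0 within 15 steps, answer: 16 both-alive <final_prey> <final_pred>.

Answer: 16 both-alive 2 1

Derivation:
Step 1: prey: 10+2-9=3; pred: 15+1-7=9
Step 2: prey: 3+0-1=2; pred: 9+0-4=5
Step 3: prey: 2+0-0=2; pred: 5+0-2=3
Step 4: prey: 2+0-0=2; pred: 3+0-1=2
Step 5: prey: 2+0-0=2; pred: 2+0-1=1
Step 6: prey: 2+0-0=2; pred: 1+0-0=1
Steps 7-15: state stable at prey=2, pred=1 (no change)
No extinction within 15 steps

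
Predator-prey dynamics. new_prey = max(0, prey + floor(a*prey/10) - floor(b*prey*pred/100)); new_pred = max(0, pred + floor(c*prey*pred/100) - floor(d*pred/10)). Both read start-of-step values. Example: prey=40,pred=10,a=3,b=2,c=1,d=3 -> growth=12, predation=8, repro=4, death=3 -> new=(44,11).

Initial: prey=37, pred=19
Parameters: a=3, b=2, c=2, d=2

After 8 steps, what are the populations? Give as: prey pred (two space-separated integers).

Answer: 0 26

Derivation:
Step 1: prey: 37+11-14=34; pred: 19+14-3=30
Step 2: prey: 34+10-20=24; pred: 30+20-6=44
Step 3: prey: 24+7-21=10; pred: 44+21-8=57
Step 4: prey: 10+3-11=2; pred: 57+11-11=57
Step 5: prey: 2+0-2=0; pred: 57+2-11=48
Step 6: prey: 0+0-0=0; pred: 48+0-9=39
Step 7: prey: 0+0-0=0; pred: 39+0-7=32
Step 8: prey: 0+0-0=0; pred: 32+0-6=26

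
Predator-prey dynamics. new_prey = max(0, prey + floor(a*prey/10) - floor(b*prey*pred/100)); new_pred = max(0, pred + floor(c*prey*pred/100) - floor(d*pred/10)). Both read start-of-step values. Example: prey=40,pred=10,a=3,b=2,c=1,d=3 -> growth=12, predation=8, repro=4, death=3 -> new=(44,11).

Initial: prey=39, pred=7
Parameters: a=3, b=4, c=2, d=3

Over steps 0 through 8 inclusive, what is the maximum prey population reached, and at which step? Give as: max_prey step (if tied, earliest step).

Step 1: prey: 39+11-10=40; pred: 7+5-2=10
Step 2: prey: 40+12-16=36; pred: 10+8-3=15
Step 3: prey: 36+10-21=25; pred: 15+10-4=21
Step 4: prey: 25+7-21=11; pred: 21+10-6=25
Step 5: prey: 11+3-11=3; pred: 25+5-7=23
Step 6: prey: 3+0-2=1; pred: 23+1-6=18
Step 7: prey: 1+0-0=1; pred: 18+0-5=13
Step 8: prey: 1+0-0=1; pred: 13+0-3=10
Max prey = 40 at step 1

Answer: 40 1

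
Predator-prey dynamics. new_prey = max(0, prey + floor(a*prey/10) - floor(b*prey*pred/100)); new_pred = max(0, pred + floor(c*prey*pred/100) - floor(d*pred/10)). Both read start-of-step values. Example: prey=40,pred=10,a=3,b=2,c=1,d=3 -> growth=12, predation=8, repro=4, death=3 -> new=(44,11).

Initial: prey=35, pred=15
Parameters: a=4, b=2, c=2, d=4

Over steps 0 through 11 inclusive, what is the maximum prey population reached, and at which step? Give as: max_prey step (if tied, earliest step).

Answer: 40 2

Derivation:
Step 1: prey: 35+14-10=39; pred: 15+10-6=19
Step 2: prey: 39+15-14=40; pred: 19+14-7=26
Step 3: prey: 40+16-20=36; pred: 26+20-10=36
Step 4: prey: 36+14-25=25; pred: 36+25-14=47
Step 5: prey: 25+10-23=12; pred: 47+23-18=52
Step 6: prey: 12+4-12=4; pred: 52+12-20=44
Step 7: prey: 4+1-3=2; pred: 44+3-17=30
Step 8: prey: 2+0-1=1; pred: 30+1-12=19
Step 9: prey: 1+0-0=1; pred: 19+0-7=12
Step 10: prey: 1+0-0=1; pred: 12+0-4=8
Step 11: prey: 1+0-0=1; pred: 8+0-3=5
Max prey = 40 at step 2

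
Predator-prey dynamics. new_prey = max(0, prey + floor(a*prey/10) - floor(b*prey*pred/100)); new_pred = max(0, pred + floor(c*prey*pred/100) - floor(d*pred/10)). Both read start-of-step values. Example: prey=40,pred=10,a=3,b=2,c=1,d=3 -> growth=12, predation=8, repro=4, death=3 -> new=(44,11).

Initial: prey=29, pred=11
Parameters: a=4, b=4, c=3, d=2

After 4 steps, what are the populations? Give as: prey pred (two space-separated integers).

Step 1: prey: 29+11-12=28; pred: 11+9-2=18
Step 2: prey: 28+11-20=19; pred: 18+15-3=30
Step 3: prey: 19+7-22=4; pred: 30+17-6=41
Step 4: prey: 4+1-6=0; pred: 41+4-8=37

Answer: 0 37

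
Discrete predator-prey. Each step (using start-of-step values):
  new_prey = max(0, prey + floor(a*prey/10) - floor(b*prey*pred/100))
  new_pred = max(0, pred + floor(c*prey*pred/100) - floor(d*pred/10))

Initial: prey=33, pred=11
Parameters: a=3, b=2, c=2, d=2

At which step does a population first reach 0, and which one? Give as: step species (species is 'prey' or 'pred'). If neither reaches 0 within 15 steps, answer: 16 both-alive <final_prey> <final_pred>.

Answer: 16 both-alive 1 8

Derivation:
Step 1: prey: 33+9-7=35; pred: 11+7-2=16
Step 2: prey: 35+10-11=34; pred: 16+11-3=24
Step 3: prey: 34+10-16=28; pred: 24+16-4=36
Step 4: prey: 28+8-20=16; pred: 36+20-7=49
Step 5: prey: 16+4-15=5; pred: 49+15-9=55
Step 6: prey: 5+1-5=1; pred: 55+5-11=49
Step 7: prey: 1+0-0=1; pred: 49+0-9=40
Step 8: prey: 1+0-0=1; pred: 40+0-8=32
Step 9: prey: 1+0-0=1; pred: 32+0-6=26
Step 10: prey: 1+0-0=1; pred: 26+0-5=21
Step 11: prey: 1+0-0=1; pred: 21+0-4=17
Step 12: prey: 1+0-0=1; pred: 17+0-3=14
Step 13: prey: 1+0-0=1; pred: 14+0-2=12
Step 14: prey: 1+0-0=1; pred: 12+0-2=10
Step 15: prey: 1+0-0=1; pred: 10+0-2=8
No extinction within 15 steps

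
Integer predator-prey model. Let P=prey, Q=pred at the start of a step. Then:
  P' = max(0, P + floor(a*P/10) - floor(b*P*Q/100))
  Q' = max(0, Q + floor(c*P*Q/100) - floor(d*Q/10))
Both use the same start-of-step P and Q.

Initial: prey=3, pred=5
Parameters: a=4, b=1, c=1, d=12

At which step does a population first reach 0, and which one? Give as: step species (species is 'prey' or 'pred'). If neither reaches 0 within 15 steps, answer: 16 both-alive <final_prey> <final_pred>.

Step 1: prey: 3+1-0=4; pred: 5+0-6=0
First extinction: pred at step 1

Answer: 1 pred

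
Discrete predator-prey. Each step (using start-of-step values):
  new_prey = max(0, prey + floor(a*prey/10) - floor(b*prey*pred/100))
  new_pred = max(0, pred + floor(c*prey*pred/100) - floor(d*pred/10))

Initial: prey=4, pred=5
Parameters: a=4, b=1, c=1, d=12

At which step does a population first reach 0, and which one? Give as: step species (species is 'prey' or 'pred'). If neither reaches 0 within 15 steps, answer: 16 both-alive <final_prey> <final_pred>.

Step 1: prey: 4+1-0=5; pred: 5+0-6=0
First extinction: pred at step 1

Answer: 1 pred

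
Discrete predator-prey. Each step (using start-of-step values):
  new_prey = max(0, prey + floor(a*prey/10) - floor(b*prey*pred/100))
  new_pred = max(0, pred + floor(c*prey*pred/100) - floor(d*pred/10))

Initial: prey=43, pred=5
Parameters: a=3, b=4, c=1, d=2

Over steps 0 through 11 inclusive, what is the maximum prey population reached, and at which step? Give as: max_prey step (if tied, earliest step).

Answer: 51 3

Derivation:
Step 1: prey: 43+12-8=47; pred: 5+2-1=6
Step 2: prey: 47+14-11=50; pred: 6+2-1=7
Step 3: prey: 50+15-14=51; pred: 7+3-1=9
Step 4: prey: 51+15-18=48; pred: 9+4-1=12
Step 5: prey: 48+14-23=39; pred: 12+5-2=15
Step 6: prey: 39+11-23=27; pred: 15+5-3=17
Step 7: prey: 27+8-18=17; pred: 17+4-3=18
Step 8: prey: 17+5-12=10; pred: 18+3-3=18
Step 9: prey: 10+3-7=6; pred: 18+1-3=16
Step 10: prey: 6+1-3=4; pred: 16+0-3=13
Step 11: prey: 4+1-2=3; pred: 13+0-2=11
Max prey = 51 at step 3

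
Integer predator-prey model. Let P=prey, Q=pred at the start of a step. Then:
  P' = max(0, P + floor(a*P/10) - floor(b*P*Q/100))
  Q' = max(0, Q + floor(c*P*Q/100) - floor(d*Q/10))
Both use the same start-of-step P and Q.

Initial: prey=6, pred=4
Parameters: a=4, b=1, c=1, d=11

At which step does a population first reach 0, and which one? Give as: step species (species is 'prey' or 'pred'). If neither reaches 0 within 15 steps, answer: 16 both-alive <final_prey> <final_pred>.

Step 1: prey: 6+2-0=8; pred: 4+0-4=0
First extinction: pred at step 1

Answer: 1 pred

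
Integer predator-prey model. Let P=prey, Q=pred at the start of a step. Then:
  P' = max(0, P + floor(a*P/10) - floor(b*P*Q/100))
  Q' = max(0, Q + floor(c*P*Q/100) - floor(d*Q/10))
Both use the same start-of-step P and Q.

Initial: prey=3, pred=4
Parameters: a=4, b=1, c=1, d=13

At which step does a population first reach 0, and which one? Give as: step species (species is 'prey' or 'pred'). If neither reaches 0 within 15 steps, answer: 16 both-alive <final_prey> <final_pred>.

Answer: 1 pred

Derivation:
Step 1: prey: 3+1-0=4; pred: 4+0-5=0
First extinction: pred at step 1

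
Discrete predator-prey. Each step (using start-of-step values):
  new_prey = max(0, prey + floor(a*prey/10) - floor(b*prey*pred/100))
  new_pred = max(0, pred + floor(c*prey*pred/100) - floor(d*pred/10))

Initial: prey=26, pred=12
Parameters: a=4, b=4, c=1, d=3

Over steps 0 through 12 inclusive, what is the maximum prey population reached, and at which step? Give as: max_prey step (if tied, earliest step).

Answer: 52 12

Derivation:
Step 1: prey: 26+10-12=24; pred: 12+3-3=12
Step 2: prey: 24+9-11=22; pred: 12+2-3=11
Step 3: prey: 22+8-9=21; pred: 11+2-3=10
Step 4: prey: 21+8-8=21; pred: 10+2-3=9
Step 5: prey: 21+8-7=22; pred: 9+1-2=8
Step 6: prey: 22+8-7=23; pred: 8+1-2=7
Step 7: prey: 23+9-6=26; pred: 7+1-2=6
Step 8: prey: 26+10-6=30; pred: 6+1-1=6
Step 9: prey: 30+12-7=35; pred: 6+1-1=6
Step 10: prey: 35+14-8=41; pred: 6+2-1=7
Step 11: prey: 41+16-11=46; pred: 7+2-2=7
Step 12: prey: 46+18-12=52; pred: 7+3-2=8
Max prey = 52 at step 12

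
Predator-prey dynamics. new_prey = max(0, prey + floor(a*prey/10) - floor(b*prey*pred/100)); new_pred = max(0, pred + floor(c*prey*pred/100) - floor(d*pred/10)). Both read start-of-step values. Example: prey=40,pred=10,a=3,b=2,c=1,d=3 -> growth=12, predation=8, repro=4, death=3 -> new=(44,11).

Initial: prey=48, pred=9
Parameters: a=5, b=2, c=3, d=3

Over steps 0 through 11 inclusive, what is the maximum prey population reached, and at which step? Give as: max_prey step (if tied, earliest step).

Answer: 72 2

Derivation:
Step 1: prey: 48+24-8=64; pred: 9+12-2=19
Step 2: prey: 64+32-24=72; pred: 19+36-5=50
Step 3: prey: 72+36-72=36; pred: 50+108-15=143
Step 4: prey: 36+18-102=0; pred: 143+154-42=255
Step 5: prey: 0+0-0=0; pred: 255+0-76=179
Step 6: prey: 0+0-0=0; pred: 179+0-53=126
Step 7: prey: 0+0-0=0; pred: 126+0-37=89
Step 8: prey: 0+0-0=0; pred: 89+0-26=63
Step 9: prey: 0+0-0=0; pred: 63+0-18=45
Step 10: prey: 0+0-0=0; pred: 45+0-13=32
Step 11: prey: 0+0-0=0; pred: 32+0-9=23
Max prey = 72 at step 2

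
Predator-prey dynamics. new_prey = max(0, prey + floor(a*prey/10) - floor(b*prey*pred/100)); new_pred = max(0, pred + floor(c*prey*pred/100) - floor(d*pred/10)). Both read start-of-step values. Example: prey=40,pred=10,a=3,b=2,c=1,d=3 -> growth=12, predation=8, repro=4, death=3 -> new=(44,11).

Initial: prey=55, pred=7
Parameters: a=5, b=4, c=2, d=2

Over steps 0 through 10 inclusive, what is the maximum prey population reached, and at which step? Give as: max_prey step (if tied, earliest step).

Answer: 67 1

Derivation:
Step 1: prey: 55+27-15=67; pred: 7+7-1=13
Step 2: prey: 67+33-34=66; pred: 13+17-2=28
Step 3: prey: 66+33-73=26; pred: 28+36-5=59
Step 4: prey: 26+13-61=0; pred: 59+30-11=78
Step 5: prey: 0+0-0=0; pred: 78+0-15=63
Step 6: prey: 0+0-0=0; pred: 63+0-12=51
Step 7: prey: 0+0-0=0; pred: 51+0-10=41
Step 8: prey: 0+0-0=0; pred: 41+0-8=33
Step 9: prey: 0+0-0=0; pred: 33+0-6=27
Step 10: prey: 0+0-0=0; pred: 27+0-5=22
Max prey = 67 at step 1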